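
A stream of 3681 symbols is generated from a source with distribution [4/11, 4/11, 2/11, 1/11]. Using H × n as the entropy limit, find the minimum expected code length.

Entropy H = 1.8231 bits/symbol
Minimum bits = H × n = 1.8231 × 3681
= 6710.71 bits


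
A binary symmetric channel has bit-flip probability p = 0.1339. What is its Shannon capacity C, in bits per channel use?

For BSC with error probability p:
C = 1 - H(p) where H(p) is binary entropy
H(0.1339) = -0.1339 × log₂(0.1339) - 0.8661 × log₂(0.8661)
H(p) = 0.5680
C = 1 - 0.5680 = 0.4320 bits/use


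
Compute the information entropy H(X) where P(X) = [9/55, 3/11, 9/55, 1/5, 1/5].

H(X) = -Σ p(x) log₂ p(x)
  -9/55 × log₂(9/55) = 0.4273
  -3/11 × log₂(3/11) = 0.5112
  -9/55 × log₂(9/55) = 0.4273
  -1/5 × log₂(1/5) = 0.4644
  -1/5 × log₂(1/5) = 0.4644
H(X) = 2.2946 bits


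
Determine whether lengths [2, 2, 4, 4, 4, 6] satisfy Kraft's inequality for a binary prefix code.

Kraft inequality: Σ 2^(-l_i) ≤ 1 for prefix-free code
Calculating: 2^(-2) + 2^(-2) + 2^(-4) + 2^(-4) + 2^(-4) + 2^(-6)
= 0.25 + 0.25 + 0.0625 + 0.0625 + 0.0625 + 0.015625
= 0.7031
Since 0.7031 ≤ 1, prefix-free code exists


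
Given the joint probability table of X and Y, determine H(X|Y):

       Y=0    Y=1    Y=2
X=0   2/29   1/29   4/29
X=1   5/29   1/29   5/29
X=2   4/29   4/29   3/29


H(X|Y) = Σ_y p(y) H(X|Y=y)
  p(Y=0) = 11/29, H(X|Y=0) = 1.4949
  p(Y=1) = 6/29, H(X|Y=1) = 1.2516
  p(Y=2) = 12/29, H(X|Y=2) = 1.5546
H(X|Y) = 0.3793×1.4949 + 0.2069×1.2516 + 0.4138×1.5546 = 1.4693 bits


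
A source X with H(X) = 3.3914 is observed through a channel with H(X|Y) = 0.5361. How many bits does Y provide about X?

I(X;Y) = H(X) - H(X|Y)
I(X;Y) = 3.3914 - 0.5361 = 2.8553 bits


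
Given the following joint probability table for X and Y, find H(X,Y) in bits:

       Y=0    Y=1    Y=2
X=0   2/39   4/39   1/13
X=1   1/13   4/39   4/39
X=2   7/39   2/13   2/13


H(X,Y) = -Σ p(x,y) log₂ p(x,y)
  p(0,0)=2/39: -0.0513 × log₂(0.0513) = 0.2198
  p(0,1)=4/39: -0.1026 × log₂(0.1026) = 0.3370
  p(0,2)=1/13: -0.0769 × log₂(0.0769) = 0.2846
  p(1,0)=1/13: -0.0769 × log₂(0.0769) = 0.2846
  p(1,1)=4/39: -0.1026 × log₂(0.1026) = 0.3370
  p(1,2)=4/39: -0.1026 × log₂(0.1026) = 0.3370
  p(2,0)=7/39: -0.1795 × log₂(0.1795) = 0.4448
  p(2,1)=2/13: -0.1538 × log₂(0.1538) = 0.4155
  p(2,2)=2/13: -0.1538 × log₂(0.1538) = 0.4155
H(X,Y) = 3.0756 bits


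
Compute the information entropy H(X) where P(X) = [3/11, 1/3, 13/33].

H(X) = -Σ p(x) log₂ p(x)
  -3/11 × log₂(3/11) = 0.5112
  -1/3 × log₂(1/3) = 0.5283
  -13/33 × log₂(13/33) = 0.5294
H(X) = 1.5690 bits


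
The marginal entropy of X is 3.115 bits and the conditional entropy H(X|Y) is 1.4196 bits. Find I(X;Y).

I(X;Y) = H(X) - H(X|Y)
I(X;Y) = 3.115 - 1.4196 = 1.6954 bits


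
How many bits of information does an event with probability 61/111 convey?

Information content I(x) = -log₂(p(x))
I = -log₂(61/111) = -log₂(0.5495)
I = 0.8637 bits


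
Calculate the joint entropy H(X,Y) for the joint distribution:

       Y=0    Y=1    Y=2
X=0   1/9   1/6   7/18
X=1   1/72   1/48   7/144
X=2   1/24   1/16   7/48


H(X,Y) = -Σ p(x,y) log₂ p(x,y)
  p(0,0)=1/9: -0.1111 × log₂(0.1111) = 0.3522
  p(0,1)=1/6: -0.1667 × log₂(0.1667) = 0.4308
  p(0,2)=7/18: -0.3889 × log₂(0.3889) = 0.5299
  p(1,0)=1/72: -0.0139 × log₂(0.0139) = 0.0857
  p(1,1)=1/48: -0.0208 × log₂(0.0208) = 0.1164
  p(1,2)=7/144: -0.0486 × log₂(0.0486) = 0.2121
  p(2,0)=1/24: -0.0417 × log₂(0.0417) = 0.1910
  p(2,1)=1/16: -0.0625 × log₂(0.0625) = 0.2500
  p(2,2)=7/48: -0.1458 × log₂(0.1458) = 0.4051
H(X,Y) = 2.5732 bits


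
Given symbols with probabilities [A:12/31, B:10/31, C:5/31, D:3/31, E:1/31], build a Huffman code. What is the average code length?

Huffman tree construction:
Combine smallest probabilities repeatedly
Resulting codes:
  A: 0 (length 1)
  B: 11 (length 2)
  C: 101 (length 3)
  D: 1001 (length 4)
  E: 1000 (length 4)
Average length = Σ p(s) × length(s) = 2.0323 bits


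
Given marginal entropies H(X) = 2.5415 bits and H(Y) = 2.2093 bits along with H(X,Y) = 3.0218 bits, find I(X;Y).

I(X;Y) = H(X) + H(Y) - H(X,Y)
I(X;Y) = 2.5415 + 2.2093 - 3.0218 = 1.729 bits


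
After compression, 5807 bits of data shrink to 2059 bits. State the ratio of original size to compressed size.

Compression ratio = Original / Compressed
= 5807 / 2059 = 2.82:1


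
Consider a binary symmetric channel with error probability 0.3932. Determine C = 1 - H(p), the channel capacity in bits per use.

For BSC with error probability p:
C = 1 - H(p) where H(p) is binary entropy
H(0.3932) = -0.3932 × log₂(0.3932) - 0.6068 × log₂(0.6068)
H(p) = 0.9668
C = 1 - 0.9668 = 0.0332 bits/use


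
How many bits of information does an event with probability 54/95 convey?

Information content I(x) = -log₂(p(x))
I = -log₂(54/95) = -log₂(0.5684)
I = 0.8150 bits


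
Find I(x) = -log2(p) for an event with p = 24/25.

Information content I(x) = -log₂(p(x))
I = -log₂(24/25) = -log₂(0.9600)
I = 0.0589 bits


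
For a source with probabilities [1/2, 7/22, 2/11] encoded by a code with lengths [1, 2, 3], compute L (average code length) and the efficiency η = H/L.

Average length L = Σ p_i × l_i = 1.6818 bits
Entropy H = 1.4728 bits
Efficiency η = H/L × 100% = 87.57%


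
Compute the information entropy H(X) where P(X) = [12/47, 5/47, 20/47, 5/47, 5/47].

H(X) = -Σ p(x) log₂ p(x)
  -12/47 × log₂(12/47) = 0.5029
  -5/47 × log₂(5/47) = 0.3439
  -20/47 × log₂(20/47) = 0.5245
  -5/47 × log₂(5/47) = 0.3439
  -5/47 × log₂(5/47) = 0.3439
H(X) = 2.0591 bits


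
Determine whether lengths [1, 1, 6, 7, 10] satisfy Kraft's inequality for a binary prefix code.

Kraft inequality: Σ 2^(-l_i) ≤ 1 for prefix-free code
Calculating: 2^(-1) + 2^(-1) + 2^(-6) + 2^(-7) + 2^(-10)
= 0.5 + 0.5 + 0.015625 + 0.0078125 + 0.0009765625
= 1.0244
Since 1.0244 > 1, prefix-free code does not exist


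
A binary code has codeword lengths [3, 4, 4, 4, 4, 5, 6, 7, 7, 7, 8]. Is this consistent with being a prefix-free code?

Kraft inequality: Σ 2^(-l_i) ≤ 1 for prefix-free code
Calculating: 2^(-3) + 2^(-4) + 2^(-4) + 2^(-4) + 2^(-4) + 2^(-5) + 2^(-6) + 2^(-7) + 2^(-7) + 2^(-7) + 2^(-8)
= 0.125 + 0.0625 + 0.0625 + 0.0625 + 0.0625 + 0.03125 + 0.015625 + 0.0078125 + 0.0078125 + 0.0078125 + 0.00390625
= 0.4492
Since 0.4492 ≤ 1, prefix-free code exists


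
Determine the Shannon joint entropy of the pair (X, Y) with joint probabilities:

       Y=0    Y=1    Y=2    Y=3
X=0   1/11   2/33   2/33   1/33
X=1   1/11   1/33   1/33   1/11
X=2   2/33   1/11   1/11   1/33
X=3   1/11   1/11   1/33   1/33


H(X,Y) = -Σ p(x,y) log₂ p(x,y)
  p(0,0)=1/11: -0.0909 × log₂(0.0909) = 0.3145
  p(0,1)=2/33: -0.0606 × log₂(0.0606) = 0.2451
  p(0,2)=2/33: -0.0606 × log₂(0.0606) = 0.2451
  p(0,3)=1/33: -0.0303 × log₂(0.0303) = 0.1529
  p(1,0)=1/11: -0.0909 × log₂(0.0909) = 0.3145
  p(1,1)=1/33: -0.0303 × log₂(0.0303) = 0.1529
  p(1,2)=1/33: -0.0303 × log₂(0.0303) = 0.1529
  p(1,3)=1/11: -0.0909 × log₂(0.0909) = 0.3145
  p(2,0)=2/33: -0.0606 × log₂(0.0606) = 0.2451
  p(2,1)=1/11: -0.0909 × log₂(0.0909) = 0.3145
  p(2,2)=1/11: -0.0909 × log₂(0.0909) = 0.3145
  p(2,3)=1/33: -0.0303 × log₂(0.0303) = 0.1529
  p(3,0)=1/11: -0.0909 × log₂(0.0909) = 0.3145
  p(3,1)=1/11: -0.0909 × log₂(0.0909) = 0.3145
  p(3,2)=1/33: -0.0303 × log₂(0.0303) = 0.1529
  p(3,3)=1/33: -0.0303 × log₂(0.0303) = 0.1529
H(X,Y) = 3.8540 bits


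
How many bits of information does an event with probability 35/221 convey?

Information content I(x) = -log₂(p(x))
I = -log₂(35/221) = -log₂(0.1584)
I = 2.6586 bits


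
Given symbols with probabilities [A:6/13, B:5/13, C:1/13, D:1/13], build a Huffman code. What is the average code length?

Huffman tree construction:
Combine smallest probabilities repeatedly
Resulting codes:
  A: 0 (length 1)
  B: 11 (length 2)
  C: 100 (length 3)
  D: 101 (length 3)
Average length = Σ p(s) × length(s) = 1.6923 bits


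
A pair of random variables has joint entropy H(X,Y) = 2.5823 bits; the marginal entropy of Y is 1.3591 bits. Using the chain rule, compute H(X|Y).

Chain rule: H(X,Y) = H(X|Y) + H(Y)
H(X|Y) = H(X,Y) - H(Y) = 2.5823 - 1.3591 = 1.2232 bits


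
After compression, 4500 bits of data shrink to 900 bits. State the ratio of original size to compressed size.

Compression ratio = Original / Compressed
= 4500 / 900 = 5.00:1


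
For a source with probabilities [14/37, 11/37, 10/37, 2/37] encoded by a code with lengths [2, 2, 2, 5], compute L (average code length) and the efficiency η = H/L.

Average length L = Σ p_i × l_i = 2.1622 bits
Entropy H = 1.7885 bits
Efficiency η = H/L × 100% = 82.72%


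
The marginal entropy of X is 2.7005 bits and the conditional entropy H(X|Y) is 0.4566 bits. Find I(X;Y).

I(X;Y) = H(X) - H(X|Y)
I(X;Y) = 2.7005 - 0.4566 = 2.2439 bits


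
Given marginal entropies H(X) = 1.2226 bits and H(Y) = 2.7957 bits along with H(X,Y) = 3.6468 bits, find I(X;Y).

I(X;Y) = H(X) + H(Y) - H(X,Y)
I(X;Y) = 1.2226 + 2.7957 - 3.6468 = 0.3715 bits


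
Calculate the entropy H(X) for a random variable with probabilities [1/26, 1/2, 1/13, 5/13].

H(X) = -Σ p(x) log₂ p(x)
  -1/26 × log₂(1/26) = 0.1808
  -1/2 × log₂(1/2) = 0.5000
  -1/13 × log₂(1/13) = 0.2846
  -5/13 × log₂(5/13) = 0.5302
H(X) = 1.4956 bits


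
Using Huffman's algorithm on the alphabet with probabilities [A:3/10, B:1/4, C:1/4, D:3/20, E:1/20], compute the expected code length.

Huffman tree construction:
Combine smallest probabilities repeatedly
Resulting codes:
  A: 11 (length 2)
  B: 01 (length 2)
  C: 10 (length 2)
  D: 001 (length 3)
  E: 000 (length 3)
Average length = Σ p(s) × length(s) = 2.2000 bits


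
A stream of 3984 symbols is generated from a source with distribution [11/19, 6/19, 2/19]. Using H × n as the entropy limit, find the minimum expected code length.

Entropy H = 1.3235 bits/symbol
Minimum bits = H × n = 1.3235 × 3984
= 5272.95 bits


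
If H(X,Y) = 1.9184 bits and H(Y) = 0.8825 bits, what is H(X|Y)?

Chain rule: H(X,Y) = H(X|Y) + H(Y)
H(X|Y) = H(X,Y) - H(Y) = 1.9184 - 0.8825 = 1.0359 bits


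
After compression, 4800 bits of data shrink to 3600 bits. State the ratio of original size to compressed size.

Compression ratio = Original / Compressed
= 4800 / 3600 = 1.33:1


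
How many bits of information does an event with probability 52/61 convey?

Information content I(x) = -log₂(p(x))
I = -log₂(52/61) = -log₂(0.8525)
I = 0.2303 bits


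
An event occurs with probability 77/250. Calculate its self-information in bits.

Information content I(x) = -log₂(p(x))
I = -log₂(77/250) = -log₂(0.3080)
I = 1.6990 bits


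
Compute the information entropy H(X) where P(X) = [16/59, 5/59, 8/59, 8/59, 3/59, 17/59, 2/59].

H(X) = -Σ p(x) log₂ p(x)
  -16/59 × log₂(16/59) = 0.5105
  -5/59 × log₂(5/59) = 0.3018
  -8/59 × log₂(8/59) = 0.3909
  -8/59 × log₂(8/59) = 0.3909
  -3/59 × log₂(3/59) = 0.2185
  -17/59 × log₂(17/59) = 0.5173
  -2/59 × log₂(2/59) = 0.1655
H(X) = 2.4953 bits


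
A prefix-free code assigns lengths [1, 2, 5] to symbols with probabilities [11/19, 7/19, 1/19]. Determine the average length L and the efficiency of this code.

Average length L = Σ p_i × l_i = 1.5789 bits
Entropy H = 1.2108 bits
Efficiency η = H/L × 100% = 76.68%


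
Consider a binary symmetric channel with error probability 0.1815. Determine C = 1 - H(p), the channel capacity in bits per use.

For BSC with error probability p:
C = 1 - H(p) where H(p) is binary entropy
H(0.1815) = -0.1815 × log₂(0.1815) - 0.8185 × log₂(0.8185)
H(p) = 0.6833
C = 1 - 0.6833 = 0.3167 bits/use


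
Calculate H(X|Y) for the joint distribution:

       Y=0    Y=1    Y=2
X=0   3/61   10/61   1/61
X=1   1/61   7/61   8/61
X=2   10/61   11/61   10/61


H(X|Y) = Σ_y p(y) H(X|Y=y)
  p(Y=0) = 14/61, H(X|Y=0) = 1.0949
  p(Y=1) = 28/61, H(X|Y=1) = 1.5601
  p(Y=2) = 19/61, H(X|Y=2) = 1.2364
H(X|Y) = 0.2295×1.0949 + 0.4590×1.5601 + 0.3115×1.2364 = 1.3525 bits


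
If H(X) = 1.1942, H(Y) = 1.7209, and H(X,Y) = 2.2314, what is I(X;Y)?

I(X;Y) = H(X) + H(Y) - H(X,Y)
I(X;Y) = 1.1942 + 1.7209 - 2.2314 = 0.6837 bits


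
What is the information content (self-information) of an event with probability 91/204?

Information content I(x) = -log₂(p(x))
I = -log₂(91/204) = -log₂(0.4461)
I = 1.1646 bits


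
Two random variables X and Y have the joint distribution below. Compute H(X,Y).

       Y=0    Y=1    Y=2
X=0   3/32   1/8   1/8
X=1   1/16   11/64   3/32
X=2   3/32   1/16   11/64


H(X,Y) = -Σ p(x,y) log₂ p(x,y)
  p(0,0)=3/32: -0.0938 × log₂(0.0938) = 0.3202
  p(0,1)=1/8: -0.1250 × log₂(0.1250) = 0.3750
  p(0,2)=1/8: -0.1250 × log₂(0.1250) = 0.3750
  p(1,0)=1/16: -0.0625 × log₂(0.0625) = 0.2500
  p(1,1)=11/64: -0.1719 × log₂(0.1719) = 0.4367
  p(1,2)=3/32: -0.0938 × log₂(0.0938) = 0.3202
  p(2,0)=3/32: -0.0938 × log₂(0.0938) = 0.3202
  p(2,1)=1/16: -0.0625 × log₂(0.0625) = 0.2500
  p(2,2)=11/64: -0.1719 × log₂(0.1719) = 0.4367
H(X,Y) = 3.0838 bits


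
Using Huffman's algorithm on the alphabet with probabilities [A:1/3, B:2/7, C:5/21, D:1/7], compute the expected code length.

Huffman tree construction:
Combine smallest probabilities repeatedly
Resulting codes:
  A: 11 (length 2)
  B: 10 (length 2)
  C: 01 (length 2)
  D: 00 (length 2)
Average length = Σ p(s) × length(s) = 2.0000 bits


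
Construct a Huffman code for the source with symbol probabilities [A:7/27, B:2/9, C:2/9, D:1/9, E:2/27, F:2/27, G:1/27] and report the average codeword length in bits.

Huffman tree construction:
Combine smallest probabilities repeatedly
Resulting codes:
  A: 10 (length 2)
  B: 00 (length 2)
  C: 01 (length 2)
  D: 1111 (length 4)
  E: 1101 (length 4)
  F: 1110 (length 4)
  G: 1100 (length 4)
Average length = Σ p(s) × length(s) = 2.5926 bits


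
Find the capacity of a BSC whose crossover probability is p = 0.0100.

For BSC with error probability p:
C = 1 - H(p) where H(p) is binary entropy
H(0.0100) = -0.0100 × log₂(0.0100) - 0.9900 × log₂(0.9900)
H(p) = 0.0808
C = 1 - 0.0808 = 0.9192 bits/use


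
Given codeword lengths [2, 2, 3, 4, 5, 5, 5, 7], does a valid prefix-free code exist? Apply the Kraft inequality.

Kraft inequality: Σ 2^(-l_i) ≤ 1 for prefix-free code
Calculating: 2^(-2) + 2^(-2) + 2^(-3) + 2^(-4) + 2^(-5) + 2^(-5) + 2^(-5) + 2^(-7)
= 0.25 + 0.25 + 0.125 + 0.0625 + 0.03125 + 0.03125 + 0.03125 + 0.0078125
= 0.7891
Since 0.7891 ≤ 1, prefix-free code exists


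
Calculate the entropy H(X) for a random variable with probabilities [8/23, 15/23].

H(X) = -Σ p(x) log₂ p(x)
  -8/23 × log₂(8/23) = 0.5299
  -15/23 × log₂(15/23) = 0.4022
H(X) = 0.9321 bits


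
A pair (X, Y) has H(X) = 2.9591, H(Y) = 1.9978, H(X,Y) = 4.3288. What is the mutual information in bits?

I(X;Y) = H(X) + H(Y) - H(X,Y)
I(X;Y) = 2.9591 + 1.9978 - 4.3288 = 0.6281 bits


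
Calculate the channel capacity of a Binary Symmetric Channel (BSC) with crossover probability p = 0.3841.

For BSC with error probability p:
C = 1 - H(p) where H(p) is binary entropy
H(0.3841) = -0.3841 × log₂(0.3841) - 0.6159 × log₂(0.6159)
H(p) = 0.9609
C = 1 - 0.9609 = 0.0391 bits/use


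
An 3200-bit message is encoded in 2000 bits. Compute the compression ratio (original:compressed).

Compression ratio = Original / Compressed
= 3200 / 2000 = 1.60:1


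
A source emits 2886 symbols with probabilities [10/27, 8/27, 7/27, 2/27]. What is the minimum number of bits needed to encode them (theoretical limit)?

Entropy H = 1.8337 bits/symbol
Minimum bits = H × n = 1.8337 × 2886
= 5292.20 bits


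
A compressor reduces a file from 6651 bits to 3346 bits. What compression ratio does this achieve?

Compression ratio = Original / Compressed
= 6651 / 3346 = 1.99:1


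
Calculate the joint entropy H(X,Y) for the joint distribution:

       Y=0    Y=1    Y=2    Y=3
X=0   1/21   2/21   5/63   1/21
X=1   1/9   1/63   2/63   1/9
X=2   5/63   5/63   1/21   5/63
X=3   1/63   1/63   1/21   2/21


H(X,Y) = -Σ p(x,y) log₂ p(x,y)
  p(0,0)=1/21: -0.0476 × log₂(0.0476) = 0.2092
  p(0,1)=2/21: -0.0952 × log₂(0.0952) = 0.3231
  p(0,2)=5/63: -0.0794 × log₂(0.0794) = 0.2901
  p(0,3)=1/21: -0.0476 × log₂(0.0476) = 0.2092
  p(1,0)=1/9: -0.1111 × log₂(0.1111) = 0.3522
  p(1,1)=1/63: -0.0159 × log₂(0.0159) = 0.0949
  p(1,2)=2/63: -0.0317 × log₂(0.0317) = 0.1580
  p(1,3)=1/9: -0.1111 × log₂(0.1111) = 0.3522
  p(2,0)=5/63: -0.0794 × log₂(0.0794) = 0.2901
  p(2,1)=5/63: -0.0794 × log₂(0.0794) = 0.2901
  p(2,2)=1/21: -0.0476 × log₂(0.0476) = 0.2092
  p(2,3)=5/63: -0.0794 × log₂(0.0794) = 0.2901
  p(3,0)=1/63: -0.0159 × log₂(0.0159) = 0.0949
  p(3,1)=1/63: -0.0159 × log₂(0.0159) = 0.0949
  p(3,2)=1/21: -0.0476 × log₂(0.0476) = 0.2092
  p(3,3)=2/21: -0.0952 × log₂(0.0952) = 0.3231
H(X,Y) = 3.7903 bits


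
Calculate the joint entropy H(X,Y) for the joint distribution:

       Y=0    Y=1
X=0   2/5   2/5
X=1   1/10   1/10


H(X,Y) = -Σ p(x,y) log₂ p(x,y)
  p(0,0)=2/5: -0.4000 × log₂(0.4000) = 0.5288
  p(0,1)=2/5: -0.4000 × log₂(0.4000) = 0.5288
  p(1,0)=1/10: -0.1000 × log₂(0.1000) = 0.3322
  p(1,1)=1/10: -0.1000 × log₂(0.1000) = 0.3322
H(X,Y) = 1.7219 bits


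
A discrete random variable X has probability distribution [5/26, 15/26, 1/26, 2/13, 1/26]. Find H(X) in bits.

H(X) = -Σ p(x) log₂ p(x)
  -5/26 × log₂(5/26) = 0.4574
  -15/26 × log₂(15/26) = 0.4578
  -1/26 × log₂(1/26) = 0.1808
  -2/13 × log₂(2/13) = 0.4155
  -1/26 × log₂(1/26) = 0.1808
H(X) = 1.6922 bits


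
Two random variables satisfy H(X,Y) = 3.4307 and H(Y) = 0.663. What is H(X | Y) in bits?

Chain rule: H(X,Y) = H(X|Y) + H(Y)
H(X|Y) = H(X,Y) - H(Y) = 3.4307 - 0.663 = 2.7677 bits


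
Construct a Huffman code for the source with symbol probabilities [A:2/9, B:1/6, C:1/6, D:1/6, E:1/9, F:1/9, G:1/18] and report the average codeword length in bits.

Huffman tree construction:
Combine smallest probabilities repeatedly
Resulting codes:
  A: 01 (length 2)
  B: 101 (length 3)
  C: 110 (length 3)
  D: 111 (length 3)
  E: 001 (length 3)
  F: 100 (length 3)
  G: 000 (length 3)
Average length = Σ p(s) × length(s) = 2.7778 bits


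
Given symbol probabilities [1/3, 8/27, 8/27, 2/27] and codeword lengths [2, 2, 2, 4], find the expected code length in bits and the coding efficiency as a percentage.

Average length L = Σ p_i × l_i = 2.1481 bits
Entropy H = 1.8464 bits
Efficiency η = H/L × 100% = 85.95%


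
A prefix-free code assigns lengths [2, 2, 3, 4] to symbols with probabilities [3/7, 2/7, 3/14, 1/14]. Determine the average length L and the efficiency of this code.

Average length L = Σ p_i × l_i = 2.3571 bits
Entropy H = 1.7885 bits
Efficiency η = H/L × 100% = 75.87%


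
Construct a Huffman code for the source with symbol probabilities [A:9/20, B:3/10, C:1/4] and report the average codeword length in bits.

Huffman tree construction:
Combine smallest probabilities repeatedly
Resulting codes:
  A: 0 (length 1)
  B: 11 (length 2)
  C: 10 (length 2)
Average length = Σ p(s) × length(s) = 1.5500 bits


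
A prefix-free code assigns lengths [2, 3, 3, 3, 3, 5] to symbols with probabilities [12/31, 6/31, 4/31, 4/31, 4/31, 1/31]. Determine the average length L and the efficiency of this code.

Average length L = Σ p_i × l_i = 2.6774 bits
Entropy H = 2.2920 bits
Efficiency η = H/L × 100% = 85.60%


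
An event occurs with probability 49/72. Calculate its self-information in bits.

Information content I(x) = -log₂(p(x))
I = -log₂(49/72) = -log₂(0.6806)
I = 0.5552 bits


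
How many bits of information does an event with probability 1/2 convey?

Information content I(x) = -log₂(p(x))
I = -log₂(1/2) = -log₂(0.5000)
I = 1.0000 bits


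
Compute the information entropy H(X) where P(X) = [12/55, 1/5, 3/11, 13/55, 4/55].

H(X) = -Σ p(x) log₂ p(x)
  -12/55 × log₂(12/55) = 0.4792
  -1/5 × log₂(1/5) = 0.4644
  -3/11 × log₂(3/11) = 0.5112
  -13/55 × log₂(13/55) = 0.4919
  -4/55 × log₂(4/55) = 0.2750
H(X) = 2.2217 bits


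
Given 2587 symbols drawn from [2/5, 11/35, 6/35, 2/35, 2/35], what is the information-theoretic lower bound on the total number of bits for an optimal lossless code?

Entropy H = 1.9617 bits/symbol
Minimum bits = H × n = 1.9617 × 2587
= 5074.84 bits


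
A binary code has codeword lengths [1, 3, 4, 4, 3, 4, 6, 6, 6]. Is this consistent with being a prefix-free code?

Kraft inequality: Σ 2^(-l_i) ≤ 1 for prefix-free code
Calculating: 2^(-1) + 2^(-3) + 2^(-4) + 2^(-4) + 2^(-3) + 2^(-4) + 2^(-6) + 2^(-6) + 2^(-6)
= 0.5 + 0.125 + 0.0625 + 0.0625 + 0.125 + 0.0625 + 0.015625 + 0.015625 + 0.015625
= 0.9844
Since 0.9844 ≤ 1, prefix-free code exists


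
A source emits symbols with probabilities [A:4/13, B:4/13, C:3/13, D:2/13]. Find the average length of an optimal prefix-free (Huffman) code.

Huffman tree construction:
Combine smallest probabilities repeatedly
Resulting codes:
  A: 10 (length 2)
  B: 11 (length 2)
  C: 01 (length 2)
  D: 00 (length 2)
Average length = Σ p(s) × length(s) = 2.0000 bits


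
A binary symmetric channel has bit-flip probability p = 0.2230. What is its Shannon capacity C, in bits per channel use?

For BSC with error probability p:
C = 1 - H(p) where H(p) is binary entropy
H(0.2230) = -0.2230 × log₂(0.2230) - 0.7770 × log₂(0.7770)
H(p) = 0.7656
C = 1 - 0.7656 = 0.2344 bits/use


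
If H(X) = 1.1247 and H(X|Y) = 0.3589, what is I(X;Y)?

I(X;Y) = H(X) - H(X|Y)
I(X;Y) = 1.1247 - 0.3589 = 0.7658 bits


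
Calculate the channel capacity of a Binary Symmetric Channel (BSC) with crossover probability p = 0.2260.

For BSC with error probability p:
C = 1 - H(p) where H(p) is binary entropy
H(0.2260) = -0.2260 × log₂(0.2260) - 0.7740 × log₂(0.7740)
H(p) = 0.7710
C = 1 - 0.7710 = 0.2290 bits/use


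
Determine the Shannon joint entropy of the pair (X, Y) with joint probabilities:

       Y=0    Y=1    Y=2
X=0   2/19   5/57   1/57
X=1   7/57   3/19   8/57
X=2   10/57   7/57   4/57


H(X,Y) = -Σ p(x,y) log₂ p(x,y)
  p(0,0)=2/19: -0.1053 × log₂(0.1053) = 0.3419
  p(0,1)=5/57: -0.0877 × log₂(0.0877) = 0.3080
  p(0,2)=1/57: -0.0175 × log₂(0.0175) = 0.1023
  p(1,0)=7/57: -0.1228 × log₂(0.1228) = 0.3716
  p(1,1)=3/19: -0.1579 × log₂(0.1579) = 0.4205
  p(1,2)=8/57: -0.1404 × log₂(0.1404) = 0.3976
  p(2,0)=10/57: -0.1754 × log₂(0.1754) = 0.4405
  p(2,1)=7/57: -0.1228 × log₂(0.1228) = 0.3716
  p(2,2)=4/57: -0.0702 × log₂(0.0702) = 0.2690
H(X,Y) = 3.0229 bits


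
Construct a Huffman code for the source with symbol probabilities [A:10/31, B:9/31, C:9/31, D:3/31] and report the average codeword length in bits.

Huffman tree construction:
Combine smallest probabilities repeatedly
Resulting codes:
  A: 11 (length 2)
  B: 01 (length 2)
  C: 10 (length 2)
  D: 00 (length 2)
Average length = Σ p(s) × length(s) = 2.0000 bits


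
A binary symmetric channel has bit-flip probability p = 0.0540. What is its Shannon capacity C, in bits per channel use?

For BSC with error probability p:
C = 1 - H(p) where H(p) is binary entropy
H(0.0540) = -0.0540 × log₂(0.0540) - 0.9460 × log₂(0.9460)
H(p) = 0.3032
C = 1 - 0.3032 = 0.6968 bits/use


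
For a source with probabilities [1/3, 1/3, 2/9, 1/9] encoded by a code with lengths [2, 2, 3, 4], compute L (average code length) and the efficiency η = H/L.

Average length L = Σ p_i × l_i = 2.4444 bits
Entropy H = 1.8911 bits
Efficiency η = H/L × 100% = 77.36%


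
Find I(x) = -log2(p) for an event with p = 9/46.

Information content I(x) = -log₂(p(x))
I = -log₂(9/46) = -log₂(0.1957)
I = 2.3536 bits


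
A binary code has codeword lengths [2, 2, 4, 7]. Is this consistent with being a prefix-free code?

Kraft inequality: Σ 2^(-l_i) ≤ 1 for prefix-free code
Calculating: 2^(-2) + 2^(-2) + 2^(-4) + 2^(-7)
= 0.25 + 0.25 + 0.0625 + 0.0078125
= 0.5703
Since 0.5703 ≤ 1, prefix-free code exists


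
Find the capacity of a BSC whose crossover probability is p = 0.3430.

For BSC with error probability p:
C = 1 - H(p) where H(p) is binary entropy
H(0.3430) = -0.3430 × log₂(0.3430) - 0.6570 × log₂(0.6570)
H(p) = 0.9277
C = 1 - 0.9277 = 0.0723 bits/use


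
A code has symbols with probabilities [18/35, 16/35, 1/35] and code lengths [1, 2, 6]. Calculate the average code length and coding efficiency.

Average length L = Σ p_i × l_i = 1.6000 bits
Entropy H = 1.1562 bits
Efficiency η = H/L × 100% = 72.26%


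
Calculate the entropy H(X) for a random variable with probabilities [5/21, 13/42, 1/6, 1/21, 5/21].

H(X) = -Σ p(x) log₂ p(x)
  -5/21 × log₂(5/21) = 0.4929
  -13/42 × log₂(13/42) = 0.5237
  -1/6 × log₂(1/6) = 0.4308
  -1/21 × log₂(1/21) = 0.2092
  -5/21 × log₂(5/21) = 0.4929
H(X) = 2.1496 bits


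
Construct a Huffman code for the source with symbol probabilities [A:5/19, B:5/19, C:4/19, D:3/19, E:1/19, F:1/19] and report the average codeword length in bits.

Huffman tree construction:
Combine smallest probabilities repeatedly
Resulting codes:
  A: 01 (length 2)
  B: 10 (length 2)
  C: 00 (length 2)
  D: 111 (length 3)
  E: 1100 (length 4)
  F: 1101 (length 4)
Average length = Σ p(s) × length(s) = 2.3684 bits


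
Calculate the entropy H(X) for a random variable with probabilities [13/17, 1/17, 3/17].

H(X) = -Σ p(x) log₂ p(x)
  -13/17 × log₂(13/17) = 0.2960
  -1/17 × log₂(1/17) = 0.2404
  -3/17 × log₂(3/17) = 0.4416
H(X) = 0.9780 bits


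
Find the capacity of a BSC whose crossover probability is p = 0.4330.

For BSC with error probability p:
C = 1 - H(p) where H(p) is binary entropy
H(0.4330) = -0.4330 × log₂(0.4330) - 0.5670 × log₂(0.5670)
H(p) = 0.9870
C = 1 - 0.9870 = 0.0130 bits/use


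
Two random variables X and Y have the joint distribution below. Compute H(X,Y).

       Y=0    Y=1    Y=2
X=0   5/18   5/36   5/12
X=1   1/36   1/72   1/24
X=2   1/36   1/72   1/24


H(X,Y) = -Σ p(x,y) log₂ p(x,y)
  p(0,0)=5/18: -0.2778 × log₂(0.2778) = 0.5133
  p(0,1)=5/36: -0.1389 × log₂(0.1389) = 0.3956
  p(0,2)=5/12: -0.4167 × log₂(0.4167) = 0.5263
  p(1,0)=1/36: -0.0278 × log₂(0.0278) = 0.1436
  p(1,1)=1/72: -0.0139 × log₂(0.0139) = 0.0857
  p(1,2)=1/24: -0.0417 × log₂(0.0417) = 0.1910
  p(2,0)=1/36: -0.0278 × log₂(0.0278) = 0.1436
  p(2,1)=1/72: -0.0139 × log₂(0.0139) = 0.0857
  p(2,2)=1/24: -0.0417 × log₂(0.0417) = 0.1910
H(X,Y) = 2.2758 bits


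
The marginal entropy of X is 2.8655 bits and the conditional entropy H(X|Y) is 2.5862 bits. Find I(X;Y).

I(X;Y) = H(X) - H(X|Y)
I(X;Y) = 2.8655 - 2.5862 = 0.2793 bits


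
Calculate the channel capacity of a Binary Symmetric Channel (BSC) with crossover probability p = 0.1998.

For BSC with error probability p:
C = 1 - H(p) where H(p) is binary entropy
H(0.1998) = -0.1998 × log₂(0.1998) - 0.8002 × log₂(0.8002)
H(p) = 0.7215
C = 1 - 0.7215 = 0.2785 bits/use


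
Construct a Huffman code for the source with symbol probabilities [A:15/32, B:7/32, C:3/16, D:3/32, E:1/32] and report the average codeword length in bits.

Huffman tree construction:
Combine smallest probabilities repeatedly
Resulting codes:
  A: 0 (length 1)
  B: 10 (length 2)
  C: 111 (length 3)
  D: 1101 (length 4)
  E: 1100 (length 4)
Average length = Σ p(s) × length(s) = 1.9688 bits


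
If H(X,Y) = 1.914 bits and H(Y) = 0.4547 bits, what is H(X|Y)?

Chain rule: H(X,Y) = H(X|Y) + H(Y)
H(X|Y) = H(X,Y) - H(Y) = 1.914 - 0.4547 = 1.4593 bits


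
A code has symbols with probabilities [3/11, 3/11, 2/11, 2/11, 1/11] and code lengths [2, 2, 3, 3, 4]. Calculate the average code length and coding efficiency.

Average length L = Σ p_i × l_i = 2.5455 bits
Entropy H = 2.2313 bits
Efficiency η = H/L × 100% = 87.66%


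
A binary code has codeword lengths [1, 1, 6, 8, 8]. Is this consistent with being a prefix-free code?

Kraft inequality: Σ 2^(-l_i) ≤ 1 for prefix-free code
Calculating: 2^(-1) + 2^(-1) + 2^(-6) + 2^(-8) + 2^(-8)
= 0.5 + 0.5 + 0.015625 + 0.00390625 + 0.00390625
= 1.0234
Since 1.0234 > 1, prefix-free code does not exist


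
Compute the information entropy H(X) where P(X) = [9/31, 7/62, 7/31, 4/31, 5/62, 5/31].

H(X) = -Σ p(x) log₂ p(x)
  -9/31 × log₂(9/31) = 0.5180
  -7/62 × log₂(7/62) = 0.3553
  -7/31 × log₂(7/31) = 0.4848
  -4/31 × log₂(4/31) = 0.3812
  -5/62 × log₂(5/62) = 0.2929
  -5/31 × log₂(5/31) = 0.4246
H(X) = 2.4567 bits


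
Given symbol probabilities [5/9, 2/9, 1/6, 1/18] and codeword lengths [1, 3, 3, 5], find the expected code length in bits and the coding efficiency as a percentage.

Average length L = Σ p_i × l_i = 2.0000 bits
Entropy H = 1.6158 bits
Efficiency η = H/L × 100% = 80.79%


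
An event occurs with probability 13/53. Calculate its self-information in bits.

Information content I(x) = -log₂(p(x))
I = -log₂(13/53) = -log₂(0.2453)
I = 2.0275 bits


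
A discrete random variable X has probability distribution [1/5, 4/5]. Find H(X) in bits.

H(X) = -Σ p(x) log₂ p(x)
  -1/5 × log₂(1/5) = 0.4644
  -4/5 × log₂(4/5) = 0.2575
H(X) = 0.7219 bits


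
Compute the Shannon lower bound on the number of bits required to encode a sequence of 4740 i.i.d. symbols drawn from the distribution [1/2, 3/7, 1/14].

Entropy H = 1.2958 bits/symbol
Minimum bits = H × n = 1.2958 × 4740
= 6142.26 bits


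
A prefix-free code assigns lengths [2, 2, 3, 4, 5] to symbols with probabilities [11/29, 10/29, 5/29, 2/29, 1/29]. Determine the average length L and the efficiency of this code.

Average length L = Σ p_i × l_i = 2.4138 bits
Entropy H = 1.9310 bits
Efficiency η = H/L × 100% = 80.00%


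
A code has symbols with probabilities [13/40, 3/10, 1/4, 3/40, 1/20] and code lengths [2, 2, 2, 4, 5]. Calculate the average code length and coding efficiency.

Average length L = Σ p_i × l_i = 2.3000 bits
Entropy H = 2.0444 bits
Efficiency η = H/L × 100% = 88.89%


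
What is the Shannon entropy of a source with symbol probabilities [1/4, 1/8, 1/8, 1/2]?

H(X) = -Σ p(x) log₂ p(x)
  -1/4 × log₂(1/4) = 0.5000
  -1/8 × log₂(1/8) = 0.3750
  -1/8 × log₂(1/8) = 0.3750
  -1/2 × log₂(1/2) = 0.5000
H(X) = 1.7500 bits


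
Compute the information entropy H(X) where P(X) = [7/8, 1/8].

H(X) = -Σ p(x) log₂ p(x)
  -7/8 × log₂(7/8) = 0.1686
  -1/8 × log₂(1/8) = 0.3750
H(X) = 0.5436 bits


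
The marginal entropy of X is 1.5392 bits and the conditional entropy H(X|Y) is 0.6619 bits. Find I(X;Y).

I(X;Y) = H(X) - H(X|Y)
I(X;Y) = 1.5392 - 0.6619 = 0.8773 bits


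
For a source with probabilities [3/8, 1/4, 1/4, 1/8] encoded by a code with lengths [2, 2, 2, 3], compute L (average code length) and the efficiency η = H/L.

Average length L = Σ p_i × l_i = 2.1250 bits
Entropy H = 1.9056 bits
Efficiency η = H/L × 100% = 89.68%


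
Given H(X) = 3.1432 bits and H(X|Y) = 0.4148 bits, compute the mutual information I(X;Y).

I(X;Y) = H(X) - H(X|Y)
I(X;Y) = 3.1432 - 0.4148 = 2.7284 bits


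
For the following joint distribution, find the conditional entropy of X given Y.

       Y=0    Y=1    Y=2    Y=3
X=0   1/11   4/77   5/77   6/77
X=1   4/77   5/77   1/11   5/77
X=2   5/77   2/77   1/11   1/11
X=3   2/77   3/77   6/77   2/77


H(X|Y) = Σ_y p(y) H(X|Y=y)
  p(Y=0) = 18/77, H(X|Y=0) = 1.8776
  p(Y=1) = 2/11, H(X|Y=1) = 1.9242
  p(Y=2) = 25/77, H(X|Y=2) = 1.9870
  p(Y=3) = 20/77, H(X|Y=3) = 1.8834
H(X|Y) = 0.2338×1.8776 + 0.1818×1.9242 + 0.3247×1.9870 + 0.2597×1.8834 = 1.9231 bits


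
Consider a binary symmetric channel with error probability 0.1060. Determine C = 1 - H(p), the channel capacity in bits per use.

For BSC with error probability p:
C = 1 - H(p) where H(p) is binary entropy
H(0.1060) = -0.1060 × log₂(0.1060) - 0.8940 × log₂(0.8940)
H(p) = 0.4877
C = 1 - 0.4877 = 0.5123 bits/use


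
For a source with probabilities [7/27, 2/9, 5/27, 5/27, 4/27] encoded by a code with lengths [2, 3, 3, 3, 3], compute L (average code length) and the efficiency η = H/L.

Average length L = Σ p_i × l_i = 2.7407 bits
Entropy H = 2.2963 bits
Efficiency η = H/L × 100% = 83.79%


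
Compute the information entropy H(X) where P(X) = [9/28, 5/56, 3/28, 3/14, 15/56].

H(X) = -Σ p(x) log₂ p(x)
  -9/28 × log₂(9/28) = 0.5263
  -5/56 × log₂(5/56) = 0.3112
  -3/28 × log₂(3/28) = 0.3453
  -3/14 × log₂(3/14) = 0.4762
  -15/56 × log₂(15/56) = 0.5091
H(X) = 2.1681 bits


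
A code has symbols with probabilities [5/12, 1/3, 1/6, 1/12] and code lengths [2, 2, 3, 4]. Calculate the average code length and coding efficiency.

Average length L = Σ p_i × l_i = 2.3333 bits
Entropy H = 1.7842 bits
Efficiency η = H/L × 100% = 76.46%


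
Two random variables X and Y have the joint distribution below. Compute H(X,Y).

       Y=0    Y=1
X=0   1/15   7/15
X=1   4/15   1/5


H(X,Y) = -Σ p(x,y) log₂ p(x,y)
  p(0,0)=1/15: -0.0667 × log₂(0.0667) = 0.2605
  p(0,1)=7/15: -0.4667 × log₂(0.4667) = 0.5131
  p(1,0)=4/15: -0.2667 × log₂(0.2667) = 0.5085
  p(1,1)=1/5: -0.2000 × log₂(0.2000) = 0.4644
H(X,Y) = 1.7465 bits


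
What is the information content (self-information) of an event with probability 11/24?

Information content I(x) = -log₂(p(x))
I = -log₂(11/24) = -log₂(0.4583)
I = 1.1255 bits


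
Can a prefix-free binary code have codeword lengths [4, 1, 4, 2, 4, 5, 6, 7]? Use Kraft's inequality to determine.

Kraft inequality: Σ 2^(-l_i) ≤ 1 for prefix-free code
Calculating: 2^(-4) + 2^(-1) + 2^(-4) + 2^(-2) + 2^(-4) + 2^(-5) + 2^(-6) + 2^(-7)
= 0.0625 + 0.5 + 0.0625 + 0.25 + 0.0625 + 0.03125 + 0.015625 + 0.0078125
= 0.9922
Since 0.9922 ≤ 1, prefix-free code exists


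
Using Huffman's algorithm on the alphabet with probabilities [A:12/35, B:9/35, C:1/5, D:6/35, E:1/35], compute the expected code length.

Huffman tree construction:
Combine smallest probabilities repeatedly
Resulting codes:
  A: 11 (length 2)
  B: 10 (length 2)
  C: 00 (length 2)
  D: 011 (length 3)
  E: 010 (length 3)
Average length = Σ p(s) × length(s) = 2.2000 bits


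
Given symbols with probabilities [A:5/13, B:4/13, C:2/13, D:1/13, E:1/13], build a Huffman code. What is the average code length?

Huffman tree construction:
Combine smallest probabilities repeatedly
Resulting codes:
  A: 0 (length 1)
  B: 10 (length 2)
  C: 110 (length 3)
  D: 1110 (length 4)
  E: 1111 (length 4)
Average length = Σ p(s) × length(s) = 2.0769 bits


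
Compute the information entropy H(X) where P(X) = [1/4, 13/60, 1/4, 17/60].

H(X) = -Σ p(x) log₂ p(x)
  -1/4 × log₂(1/4) = 0.5000
  -13/60 × log₂(13/60) = 0.4781
  -1/4 × log₂(1/4) = 0.5000
  -17/60 × log₂(17/60) = 0.5155
H(X) = 1.9936 bits


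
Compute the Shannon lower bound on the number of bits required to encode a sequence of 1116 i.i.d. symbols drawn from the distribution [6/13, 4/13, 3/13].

Entropy H = 1.5262 bits/symbol
Minimum bits = H × n = 1.5262 × 1116
= 1703.28 bits


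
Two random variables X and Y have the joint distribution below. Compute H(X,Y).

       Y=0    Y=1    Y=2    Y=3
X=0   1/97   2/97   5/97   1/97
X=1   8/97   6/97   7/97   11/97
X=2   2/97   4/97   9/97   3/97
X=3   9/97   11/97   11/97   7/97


H(X,Y) = -Σ p(x,y) log₂ p(x,y)
  p(0,0)=1/97: -0.0103 × log₂(0.0103) = 0.0680
  p(0,1)=2/97: -0.0206 × log₂(0.0206) = 0.1155
  p(0,2)=5/97: -0.0515 × log₂(0.0515) = 0.2205
  p(0,3)=1/97: -0.0103 × log₂(0.0103) = 0.0680
  p(1,0)=8/97: -0.0825 × log₂(0.0825) = 0.2969
  p(1,1)=6/97: -0.0619 × log₂(0.0619) = 0.2483
  p(1,2)=7/97: -0.0722 × log₂(0.0722) = 0.2737
  p(1,3)=11/97: -0.1134 × log₂(0.1134) = 0.3561
  p(2,0)=2/97: -0.0206 × log₂(0.0206) = 0.1155
  p(2,1)=4/97: -0.0412 × log₂(0.0412) = 0.1897
  p(2,2)=9/97: -0.0928 × log₂(0.0928) = 0.3182
  p(2,3)=3/97: -0.0309 × log₂(0.0309) = 0.1551
  p(3,0)=9/97: -0.0928 × log₂(0.0928) = 0.3182
  p(3,1)=11/97: -0.1134 × log₂(0.1134) = 0.3561
  p(3,2)=11/97: -0.1134 × log₂(0.1134) = 0.3561
  p(3,3)=7/97: -0.0722 × log₂(0.0722) = 0.2737
H(X,Y) = 3.7298 bits


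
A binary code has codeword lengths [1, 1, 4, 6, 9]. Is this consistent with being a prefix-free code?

Kraft inequality: Σ 2^(-l_i) ≤ 1 for prefix-free code
Calculating: 2^(-1) + 2^(-1) + 2^(-4) + 2^(-6) + 2^(-9)
= 0.5 + 0.5 + 0.0625 + 0.015625 + 0.001953125
= 1.0801
Since 1.0801 > 1, prefix-free code does not exist


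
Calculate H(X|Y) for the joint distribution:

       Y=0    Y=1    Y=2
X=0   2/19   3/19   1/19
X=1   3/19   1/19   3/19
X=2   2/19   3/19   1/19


H(X|Y) = Σ_y p(y) H(X|Y=y)
  p(Y=0) = 7/19, H(X|Y=0) = 1.5567
  p(Y=1) = 7/19, H(X|Y=1) = 1.4488
  p(Y=2) = 5/19, H(X|Y=2) = 1.3710
H(X|Y) = 0.3684×1.5567 + 0.3684×1.4488 + 0.2632×1.3710 = 1.4681 bits


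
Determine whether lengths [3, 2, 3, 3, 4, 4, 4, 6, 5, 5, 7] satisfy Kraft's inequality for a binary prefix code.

Kraft inequality: Σ 2^(-l_i) ≤ 1 for prefix-free code
Calculating: 2^(-3) + 2^(-2) + 2^(-3) + 2^(-3) + 2^(-4) + 2^(-4) + 2^(-4) + 2^(-6) + 2^(-5) + 2^(-5) + 2^(-7)
= 0.125 + 0.25 + 0.125 + 0.125 + 0.0625 + 0.0625 + 0.0625 + 0.015625 + 0.03125 + 0.03125 + 0.0078125
= 0.8984
Since 0.8984 ≤ 1, prefix-free code exists


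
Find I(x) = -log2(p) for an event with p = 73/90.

Information content I(x) = -log₂(p(x))
I = -log₂(73/90) = -log₂(0.8111)
I = 0.3020 bits


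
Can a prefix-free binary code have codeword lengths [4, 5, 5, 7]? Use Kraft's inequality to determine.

Kraft inequality: Σ 2^(-l_i) ≤ 1 for prefix-free code
Calculating: 2^(-4) + 2^(-5) + 2^(-5) + 2^(-7)
= 0.0625 + 0.03125 + 0.03125 + 0.0078125
= 0.1328
Since 0.1328 ≤ 1, prefix-free code exists


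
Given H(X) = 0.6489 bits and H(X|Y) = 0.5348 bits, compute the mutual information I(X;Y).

I(X;Y) = H(X) - H(X|Y)
I(X;Y) = 0.6489 - 0.5348 = 0.1141 bits


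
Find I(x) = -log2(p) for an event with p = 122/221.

Information content I(x) = -log₂(p(x))
I = -log₂(122/221) = -log₂(0.5520)
I = 0.8572 bits


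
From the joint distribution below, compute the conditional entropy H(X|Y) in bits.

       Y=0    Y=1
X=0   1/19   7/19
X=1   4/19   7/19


H(X|Y) = Σ_y p(y) H(X|Y=y)
  p(Y=0) = 5/19, H(X|Y=0) = 0.7219
  p(Y=1) = 14/19, H(X|Y=1) = 1.0000
H(X|Y) = 0.2632×0.7219 + 0.7368×1.0000 = 0.9268 bits


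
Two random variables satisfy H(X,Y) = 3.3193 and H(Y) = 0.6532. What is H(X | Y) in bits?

Chain rule: H(X,Y) = H(X|Y) + H(Y)
H(X|Y) = H(X,Y) - H(Y) = 3.3193 - 0.6532 = 2.6661 bits


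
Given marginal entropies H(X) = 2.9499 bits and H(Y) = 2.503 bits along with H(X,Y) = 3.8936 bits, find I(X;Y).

I(X;Y) = H(X) + H(Y) - H(X,Y)
I(X;Y) = 2.9499 + 2.503 - 3.8936 = 1.5593 bits


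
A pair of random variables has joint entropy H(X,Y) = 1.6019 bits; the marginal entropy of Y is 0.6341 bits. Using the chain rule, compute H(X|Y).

Chain rule: H(X,Y) = H(X|Y) + H(Y)
H(X|Y) = H(X,Y) - H(Y) = 1.6019 - 0.6341 = 0.9678 bits


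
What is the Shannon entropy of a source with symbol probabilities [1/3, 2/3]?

H(X) = -Σ p(x) log₂ p(x)
  -1/3 × log₂(1/3) = 0.5283
  -2/3 × log₂(2/3) = 0.3900
H(X) = 0.9183 bits


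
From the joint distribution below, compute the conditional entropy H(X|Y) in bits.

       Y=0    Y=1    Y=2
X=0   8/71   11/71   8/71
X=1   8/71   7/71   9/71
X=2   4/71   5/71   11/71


H(X|Y) = Σ_y p(y) H(X|Y=y)
  p(Y=0) = 20/71, H(X|Y=0) = 1.5219
  p(Y=1) = 23/71, H(X|Y=1) = 1.5099
  p(Y=2) = 28/71, H(X|Y=2) = 1.5722
H(X|Y) = 0.2817×1.5219 + 0.3239×1.5099 + 0.3944×1.5722 = 1.5379 bits
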